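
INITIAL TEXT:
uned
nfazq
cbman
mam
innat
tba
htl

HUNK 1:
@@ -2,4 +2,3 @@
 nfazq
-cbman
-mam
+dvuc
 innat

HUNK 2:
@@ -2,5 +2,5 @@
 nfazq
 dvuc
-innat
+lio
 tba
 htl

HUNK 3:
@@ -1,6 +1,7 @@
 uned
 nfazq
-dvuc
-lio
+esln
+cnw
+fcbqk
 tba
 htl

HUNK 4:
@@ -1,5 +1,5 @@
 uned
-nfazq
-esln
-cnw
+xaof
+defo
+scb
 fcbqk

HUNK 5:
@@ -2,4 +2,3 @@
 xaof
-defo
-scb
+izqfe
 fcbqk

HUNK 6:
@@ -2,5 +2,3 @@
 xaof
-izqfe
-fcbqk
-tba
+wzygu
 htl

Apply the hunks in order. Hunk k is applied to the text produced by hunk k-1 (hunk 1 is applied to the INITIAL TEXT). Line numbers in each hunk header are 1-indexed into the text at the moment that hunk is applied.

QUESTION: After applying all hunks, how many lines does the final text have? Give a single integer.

Hunk 1: at line 2 remove [cbman,mam] add [dvuc] -> 6 lines: uned nfazq dvuc innat tba htl
Hunk 2: at line 2 remove [innat] add [lio] -> 6 lines: uned nfazq dvuc lio tba htl
Hunk 3: at line 1 remove [dvuc,lio] add [esln,cnw,fcbqk] -> 7 lines: uned nfazq esln cnw fcbqk tba htl
Hunk 4: at line 1 remove [nfazq,esln,cnw] add [xaof,defo,scb] -> 7 lines: uned xaof defo scb fcbqk tba htl
Hunk 5: at line 2 remove [defo,scb] add [izqfe] -> 6 lines: uned xaof izqfe fcbqk tba htl
Hunk 6: at line 2 remove [izqfe,fcbqk,tba] add [wzygu] -> 4 lines: uned xaof wzygu htl
Final line count: 4

Answer: 4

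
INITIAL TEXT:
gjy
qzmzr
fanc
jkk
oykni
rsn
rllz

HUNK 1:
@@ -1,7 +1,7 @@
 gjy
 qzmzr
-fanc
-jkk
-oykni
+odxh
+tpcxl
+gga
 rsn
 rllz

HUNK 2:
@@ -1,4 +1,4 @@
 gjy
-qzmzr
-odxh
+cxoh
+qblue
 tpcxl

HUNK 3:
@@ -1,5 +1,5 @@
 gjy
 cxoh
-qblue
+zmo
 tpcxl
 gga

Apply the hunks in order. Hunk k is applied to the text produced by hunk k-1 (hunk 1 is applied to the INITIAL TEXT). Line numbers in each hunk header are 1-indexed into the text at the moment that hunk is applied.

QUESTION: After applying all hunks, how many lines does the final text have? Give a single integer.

Answer: 7

Derivation:
Hunk 1: at line 1 remove [fanc,jkk,oykni] add [odxh,tpcxl,gga] -> 7 lines: gjy qzmzr odxh tpcxl gga rsn rllz
Hunk 2: at line 1 remove [qzmzr,odxh] add [cxoh,qblue] -> 7 lines: gjy cxoh qblue tpcxl gga rsn rllz
Hunk 3: at line 1 remove [qblue] add [zmo] -> 7 lines: gjy cxoh zmo tpcxl gga rsn rllz
Final line count: 7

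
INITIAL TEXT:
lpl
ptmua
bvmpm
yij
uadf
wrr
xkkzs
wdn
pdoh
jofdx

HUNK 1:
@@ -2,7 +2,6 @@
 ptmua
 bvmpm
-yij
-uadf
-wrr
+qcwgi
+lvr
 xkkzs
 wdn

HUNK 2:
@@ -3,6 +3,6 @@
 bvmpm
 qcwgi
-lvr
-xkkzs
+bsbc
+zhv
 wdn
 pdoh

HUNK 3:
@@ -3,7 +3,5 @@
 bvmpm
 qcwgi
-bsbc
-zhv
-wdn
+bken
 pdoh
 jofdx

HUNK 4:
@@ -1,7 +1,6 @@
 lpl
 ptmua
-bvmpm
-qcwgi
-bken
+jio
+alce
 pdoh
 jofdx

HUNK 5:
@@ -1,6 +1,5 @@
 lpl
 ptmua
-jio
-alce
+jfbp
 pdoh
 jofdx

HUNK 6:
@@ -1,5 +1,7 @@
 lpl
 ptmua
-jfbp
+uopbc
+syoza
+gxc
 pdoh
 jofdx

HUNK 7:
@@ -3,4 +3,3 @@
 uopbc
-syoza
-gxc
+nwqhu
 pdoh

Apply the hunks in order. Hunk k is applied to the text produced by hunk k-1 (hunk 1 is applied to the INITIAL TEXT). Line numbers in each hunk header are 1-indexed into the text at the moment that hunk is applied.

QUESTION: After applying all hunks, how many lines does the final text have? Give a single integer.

Answer: 6

Derivation:
Hunk 1: at line 2 remove [yij,uadf,wrr] add [qcwgi,lvr] -> 9 lines: lpl ptmua bvmpm qcwgi lvr xkkzs wdn pdoh jofdx
Hunk 2: at line 3 remove [lvr,xkkzs] add [bsbc,zhv] -> 9 lines: lpl ptmua bvmpm qcwgi bsbc zhv wdn pdoh jofdx
Hunk 3: at line 3 remove [bsbc,zhv,wdn] add [bken] -> 7 lines: lpl ptmua bvmpm qcwgi bken pdoh jofdx
Hunk 4: at line 1 remove [bvmpm,qcwgi,bken] add [jio,alce] -> 6 lines: lpl ptmua jio alce pdoh jofdx
Hunk 5: at line 1 remove [jio,alce] add [jfbp] -> 5 lines: lpl ptmua jfbp pdoh jofdx
Hunk 6: at line 1 remove [jfbp] add [uopbc,syoza,gxc] -> 7 lines: lpl ptmua uopbc syoza gxc pdoh jofdx
Hunk 7: at line 3 remove [syoza,gxc] add [nwqhu] -> 6 lines: lpl ptmua uopbc nwqhu pdoh jofdx
Final line count: 6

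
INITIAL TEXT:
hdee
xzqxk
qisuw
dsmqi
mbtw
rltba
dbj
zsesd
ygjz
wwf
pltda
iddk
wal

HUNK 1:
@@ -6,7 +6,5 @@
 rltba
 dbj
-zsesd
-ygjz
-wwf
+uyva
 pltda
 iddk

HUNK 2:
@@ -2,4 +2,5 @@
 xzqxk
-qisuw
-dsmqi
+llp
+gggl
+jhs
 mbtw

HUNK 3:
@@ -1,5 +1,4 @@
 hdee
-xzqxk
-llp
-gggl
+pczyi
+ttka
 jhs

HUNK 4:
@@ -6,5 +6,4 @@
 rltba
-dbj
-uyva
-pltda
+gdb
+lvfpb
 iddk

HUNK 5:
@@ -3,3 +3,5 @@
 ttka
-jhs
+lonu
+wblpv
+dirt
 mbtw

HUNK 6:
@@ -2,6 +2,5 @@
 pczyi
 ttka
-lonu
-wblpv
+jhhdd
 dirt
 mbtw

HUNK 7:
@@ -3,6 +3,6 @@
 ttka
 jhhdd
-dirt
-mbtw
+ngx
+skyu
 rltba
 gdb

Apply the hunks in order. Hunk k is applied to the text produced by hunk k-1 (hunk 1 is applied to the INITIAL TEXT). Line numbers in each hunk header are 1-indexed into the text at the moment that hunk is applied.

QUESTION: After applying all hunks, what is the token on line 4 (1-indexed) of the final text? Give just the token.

Answer: jhhdd

Derivation:
Hunk 1: at line 6 remove [zsesd,ygjz,wwf] add [uyva] -> 11 lines: hdee xzqxk qisuw dsmqi mbtw rltba dbj uyva pltda iddk wal
Hunk 2: at line 2 remove [qisuw,dsmqi] add [llp,gggl,jhs] -> 12 lines: hdee xzqxk llp gggl jhs mbtw rltba dbj uyva pltda iddk wal
Hunk 3: at line 1 remove [xzqxk,llp,gggl] add [pczyi,ttka] -> 11 lines: hdee pczyi ttka jhs mbtw rltba dbj uyva pltda iddk wal
Hunk 4: at line 6 remove [dbj,uyva,pltda] add [gdb,lvfpb] -> 10 lines: hdee pczyi ttka jhs mbtw rltba gdb lvfpb iddk wal
Hunk 5: at line 3 remove [jhs] add [lonu,wblpv,dirt] -> 12 lines: hdee pczyi ttka lonu wblpv dirt mbtw rltba gdb lvfpb iddk wal
Hunk 6: at line 2 remove [lonu,wblpv] add [jhhdd] -> 11 lines: hdee pczyi ttka jhhdd dirt mbtw rltba gdb lvfpb iddk wal
Hunk 7: at line 3 remove [dirt,mbtw] add [ngx,skyu] -> 11 lines: hdee pczyi ttka jhhdd ngx skyu rltba gdb lvfpb iddk wal
Final line 4: jhhdd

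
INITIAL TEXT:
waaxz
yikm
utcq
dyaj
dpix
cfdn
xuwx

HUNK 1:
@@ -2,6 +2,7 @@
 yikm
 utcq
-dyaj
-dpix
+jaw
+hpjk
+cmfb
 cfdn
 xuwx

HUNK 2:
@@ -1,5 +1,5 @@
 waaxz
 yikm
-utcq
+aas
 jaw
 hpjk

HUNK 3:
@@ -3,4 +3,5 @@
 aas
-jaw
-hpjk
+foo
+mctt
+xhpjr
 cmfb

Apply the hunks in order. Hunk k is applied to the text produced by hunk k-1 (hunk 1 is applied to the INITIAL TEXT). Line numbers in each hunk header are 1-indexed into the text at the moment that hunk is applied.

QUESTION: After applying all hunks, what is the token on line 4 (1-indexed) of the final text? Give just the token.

Answer: foo

Derivation:
Hunk 1: at line 2 remove [dyaj,dpix] add [jaw,hpjk,cmfb] -> 8 lines: waaxz yikm utcq jaw hpjk cmfb cfdn xuwx
Hunk 2: at line 1 remove [utcq] add [aas] -> 8 lines: waaxz yikm aas jaw hpjk cmfb cfdn xuwx
Hunk 3: at line 3 remove [jaw,hpjk] add [foo,mctt,xhpjr] -> 9 lines: waaxz yikm aas foo mctt xhpjr cmfb cfdn xuwx
Final line 4: foo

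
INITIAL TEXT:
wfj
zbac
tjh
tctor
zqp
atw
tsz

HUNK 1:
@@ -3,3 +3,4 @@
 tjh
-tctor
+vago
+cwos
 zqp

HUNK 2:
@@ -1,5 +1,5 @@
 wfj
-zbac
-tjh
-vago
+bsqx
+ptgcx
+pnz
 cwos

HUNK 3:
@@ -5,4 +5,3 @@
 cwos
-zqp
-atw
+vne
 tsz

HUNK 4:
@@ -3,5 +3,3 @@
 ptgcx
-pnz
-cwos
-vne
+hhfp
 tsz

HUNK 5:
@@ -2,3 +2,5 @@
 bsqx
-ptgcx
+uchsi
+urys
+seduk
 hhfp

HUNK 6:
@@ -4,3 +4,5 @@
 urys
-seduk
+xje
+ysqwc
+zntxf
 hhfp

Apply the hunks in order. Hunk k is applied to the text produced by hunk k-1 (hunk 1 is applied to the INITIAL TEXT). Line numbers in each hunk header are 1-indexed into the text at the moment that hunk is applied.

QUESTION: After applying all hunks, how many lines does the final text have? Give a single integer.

Answer: 9

Derivation:
Hunk 1: at line 3 remove [tctor] add [vago,cwos] -> 8 lines: wfj zbac tjh vago cwos zqp atw tsz
Hunk 2: at line 1 remove [zbac,tjh,vago] add [bsqx,ptgcx,pnz] -> 8 lines: wfj bsqx ptgcx pnz cwos zqp atw tsz
Hunk 3: at line 5 remove [zqp,atw] add [vne] -> 7 lines: wfj bsqx ptgcx pnz cwos vne tsz
Hunk 4: at line 3 remove [pnz,cwos,vne] add [hhfp] -> 5 lines: wfj bsqx ptgcx hhfp tsz
Hunk 5: at line 2 remove [ptgcx] add [uchsi,urys,seduk] -> 7 lines: wfj bsqx uchsi urys seduk hhfp tsz
Hunk 6: at line 4 remove [seduk] add [xje,ysqwc,zntxf] -> 9 lines: wfj bsqx uchsi urys xje ysqwc zntxf hhfp tsz
Final line count: 9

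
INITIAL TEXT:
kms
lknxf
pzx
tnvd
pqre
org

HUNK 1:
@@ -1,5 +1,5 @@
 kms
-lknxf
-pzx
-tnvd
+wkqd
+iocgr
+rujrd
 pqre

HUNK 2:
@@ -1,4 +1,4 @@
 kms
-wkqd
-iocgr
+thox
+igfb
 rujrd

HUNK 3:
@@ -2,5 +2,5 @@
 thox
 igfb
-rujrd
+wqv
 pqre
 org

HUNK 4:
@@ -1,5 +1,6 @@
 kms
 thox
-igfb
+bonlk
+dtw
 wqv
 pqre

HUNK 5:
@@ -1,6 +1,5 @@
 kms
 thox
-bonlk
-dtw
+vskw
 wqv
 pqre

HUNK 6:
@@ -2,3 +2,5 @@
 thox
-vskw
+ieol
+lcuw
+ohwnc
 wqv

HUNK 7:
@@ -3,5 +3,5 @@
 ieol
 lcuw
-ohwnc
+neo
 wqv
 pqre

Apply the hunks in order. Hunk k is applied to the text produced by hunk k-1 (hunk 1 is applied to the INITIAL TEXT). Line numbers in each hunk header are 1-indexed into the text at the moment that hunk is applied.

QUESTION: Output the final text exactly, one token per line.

Answer: kms
thox
ieol
lcuw
neo
wqv
pqre
org

Derivation:
Hunk 1: at line 1 remove [lknxf,pzx,tnvd] add [wkqd,iocgr,rujrd] -> 6 lines: kms wkqd iocgr rujrd pqre org
Hunk 2: at line 1 remove [wkqd,iocgr] add [thox,igfb] -> 6 lines: kms thox igfb rujrd pqre org
Hunk 3: at line 2 remove [rujrd] add [wqv] -> 6 lines: kms thox igfb wqv pqre org
Hunk 4: at line 1 remove [igfb] add [bonlk,dtw] -> 7 lines: kms thox bonlk dtw wqv pqre org
Hunk 5: at line 1 remove [bonlk,dtw] add [vskw] -> 6 lines: kms thox vskw wqv pqre org
Hunk 6: at line 2 remove [vskw] add [ieol,lcuw,ohwnc] -> 8 lines: kms thox ieol lcuw ohwnc wqv pqre org
Hunk 7: at line 3 remove [ohwnc] add [neo] -> 8 lines: kms thox ieol lcuw neo wqv pqre org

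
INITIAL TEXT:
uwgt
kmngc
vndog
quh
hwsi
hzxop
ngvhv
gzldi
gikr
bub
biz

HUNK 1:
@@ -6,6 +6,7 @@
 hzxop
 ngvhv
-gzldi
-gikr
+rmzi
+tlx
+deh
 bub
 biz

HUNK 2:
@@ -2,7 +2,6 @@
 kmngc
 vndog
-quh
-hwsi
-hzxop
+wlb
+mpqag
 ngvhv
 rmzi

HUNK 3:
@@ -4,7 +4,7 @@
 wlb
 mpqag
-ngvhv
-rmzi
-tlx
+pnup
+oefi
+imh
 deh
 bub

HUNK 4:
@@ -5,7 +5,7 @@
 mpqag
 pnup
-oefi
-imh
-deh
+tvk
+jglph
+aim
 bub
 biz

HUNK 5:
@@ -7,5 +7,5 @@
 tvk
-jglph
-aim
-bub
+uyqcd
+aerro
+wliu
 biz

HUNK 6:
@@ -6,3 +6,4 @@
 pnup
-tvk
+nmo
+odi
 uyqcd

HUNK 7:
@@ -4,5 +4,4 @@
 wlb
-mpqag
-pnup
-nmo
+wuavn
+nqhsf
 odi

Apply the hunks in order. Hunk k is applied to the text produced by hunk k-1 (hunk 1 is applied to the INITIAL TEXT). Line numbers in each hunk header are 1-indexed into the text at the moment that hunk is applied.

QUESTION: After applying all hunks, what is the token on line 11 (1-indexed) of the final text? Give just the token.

Answer: biz

Derivation:
Hunk 1: at line 6 remove [gzldi,gikr] add [rmzi,tlx,deh] -> 12 lines: uwgt kmngc vndog quh hwsi hzxop ngvhv rmzi tlx deh bub biz
Hunk 2: at line 2 remove [quh,hwsi,hzxop] add [wlb,mpqag] -> 11 lines: uwgt kmngc vndog wlb mpqag ngvhv rmzi tlx deh bub biz
Hunk 3: at line 4 remove [ngvhv,rmzi,tlx] add [pnup,oefi,imh] -> 11 lines: uwgt kmngc vndog wlb mpqag pnup oefi imh deh bub biz
Hunk 4: at line 5 remove [oefi,imh,deh] add [tvk,jglph,aim] -> 11 lines: uwgt kmngc vndog wlb mpqag pnup tvk jglph aim bub biz
Hunk 5: at line 7 remove [jglph,aim,bub] add [uyqcd,aerro,wliu] -> 11 lines: uwgt kmngc vndog wlb mpqag pnup tvk uyqcd aerro wliu biz
Hunk 6: at line 6 remove [tvk] add [nmo,odi] -> 12 lines: uwgt kmngc vndog wlb mpqag pnup nmo odi uyqcd aerro wliu biz
Hunk 7: at line 4 remove [mpqag,pnup,nmo] add [wuavn,nqhsf] -> 11 lines: uwgt kmngc vndog wlb wuavn nqhsf odi uyqcd aerro wliu biz
Final line 11: biz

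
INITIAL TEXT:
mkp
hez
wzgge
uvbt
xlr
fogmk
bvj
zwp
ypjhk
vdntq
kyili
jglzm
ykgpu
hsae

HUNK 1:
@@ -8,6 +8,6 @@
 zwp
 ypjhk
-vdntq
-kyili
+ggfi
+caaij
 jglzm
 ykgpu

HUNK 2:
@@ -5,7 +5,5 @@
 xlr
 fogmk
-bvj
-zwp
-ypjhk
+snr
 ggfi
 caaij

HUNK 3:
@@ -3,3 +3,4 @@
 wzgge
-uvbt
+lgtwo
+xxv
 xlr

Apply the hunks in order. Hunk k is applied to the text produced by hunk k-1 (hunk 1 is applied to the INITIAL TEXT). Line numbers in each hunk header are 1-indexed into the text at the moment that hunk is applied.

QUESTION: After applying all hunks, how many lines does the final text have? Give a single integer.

Hunk 1: at line 8 remove [vdntq,kyili] add [ggfi,caaij] -> 14 lines: mkp hez wzgge uvbt xlr fogmk bvj zwp ypjhk ggfi caaij jglzm ykgpu hsae
Hunk 2: at line 5 remove [bvj,zwp,ypjhk] add [snr] -> 12 lines: mkp hez wzgge uvbt xlr fogmk snr ggfi caaij jglzm ykgpu hsae
Hunk 3: at line 3 remove [uvbt] add [lgtwo,xxv] -> 13 lines: mkp hez wzgge lgtwo xxv xlr fogmk snr ggfi caaij jglzm ykgpu hsae
Final line count: 13

Answer: 13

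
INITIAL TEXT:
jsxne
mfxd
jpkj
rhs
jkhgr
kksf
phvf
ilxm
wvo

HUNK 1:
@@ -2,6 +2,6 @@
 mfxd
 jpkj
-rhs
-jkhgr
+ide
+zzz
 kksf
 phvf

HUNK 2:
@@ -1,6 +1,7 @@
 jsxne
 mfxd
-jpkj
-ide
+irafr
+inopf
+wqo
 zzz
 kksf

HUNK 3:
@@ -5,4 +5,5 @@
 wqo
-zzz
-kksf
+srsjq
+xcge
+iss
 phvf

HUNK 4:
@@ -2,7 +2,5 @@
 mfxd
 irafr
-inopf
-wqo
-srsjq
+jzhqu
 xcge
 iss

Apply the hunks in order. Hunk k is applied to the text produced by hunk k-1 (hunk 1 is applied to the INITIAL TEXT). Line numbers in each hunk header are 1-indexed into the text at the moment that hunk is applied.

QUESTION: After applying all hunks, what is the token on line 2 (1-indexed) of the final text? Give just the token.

Hunk 1: at line 2 remove [rhs,jkhgr] add [ide,zzz] -> 9 lines: jsxne mfxd jpkj ide zzz kksf phvf ilxm wvo
Hunk 2: at line 1 remove [jpkj,ide] add [irafr,inopf,wqo] -> 10 lines: jsxne mfxd irafr inopf wqo zzz kksf phvf ilxm wvo
Hunk 3: at line 5 remove [zzz,kksf] add [srsjq,xcge,iss] -> 11 lines: jsxne mfxd irafr inopf wqo srsjq xcge iss phvf ilxm wvo
Hunk 4: at line 2 remove [inopf,wqo,srsjq] add [jzhqu] -> 9 lines: jsxne mfxd irafr jzhqu xcge iss phvf ilxm wvo
Final line 2: mfxd

Answer: mfxd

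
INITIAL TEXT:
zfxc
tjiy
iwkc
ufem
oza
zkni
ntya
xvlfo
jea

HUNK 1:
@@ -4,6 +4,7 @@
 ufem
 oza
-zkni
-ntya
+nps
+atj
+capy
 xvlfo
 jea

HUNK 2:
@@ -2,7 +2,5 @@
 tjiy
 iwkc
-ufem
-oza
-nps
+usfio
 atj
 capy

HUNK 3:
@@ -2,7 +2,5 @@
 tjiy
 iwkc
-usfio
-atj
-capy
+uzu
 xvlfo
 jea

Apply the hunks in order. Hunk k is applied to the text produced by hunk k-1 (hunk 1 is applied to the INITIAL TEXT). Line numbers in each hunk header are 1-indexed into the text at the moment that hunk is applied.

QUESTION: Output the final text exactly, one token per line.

Answer: zfxc
tjiy
iwkc
uzu
xvlfo
jea

Derivation:
Hunk 1: at line 4 remove [zkni,ntya] add [nps,atj,capy] -> 10 lines: zfxc tjiy iwkc ufem oza nps atj capy xvlfo jea
Hunk 2: at line 2 remove [ufem,oza,nps] add [usfio] -> 8 lines: zfxc tjiy iwkc usfio atj capy xvlfo jea
Hunk 3: at line 2 remove [usfio,atj,capy] add [uzu] -> 6 lines: zfxc tjiy iwkc uzu xvlfo jea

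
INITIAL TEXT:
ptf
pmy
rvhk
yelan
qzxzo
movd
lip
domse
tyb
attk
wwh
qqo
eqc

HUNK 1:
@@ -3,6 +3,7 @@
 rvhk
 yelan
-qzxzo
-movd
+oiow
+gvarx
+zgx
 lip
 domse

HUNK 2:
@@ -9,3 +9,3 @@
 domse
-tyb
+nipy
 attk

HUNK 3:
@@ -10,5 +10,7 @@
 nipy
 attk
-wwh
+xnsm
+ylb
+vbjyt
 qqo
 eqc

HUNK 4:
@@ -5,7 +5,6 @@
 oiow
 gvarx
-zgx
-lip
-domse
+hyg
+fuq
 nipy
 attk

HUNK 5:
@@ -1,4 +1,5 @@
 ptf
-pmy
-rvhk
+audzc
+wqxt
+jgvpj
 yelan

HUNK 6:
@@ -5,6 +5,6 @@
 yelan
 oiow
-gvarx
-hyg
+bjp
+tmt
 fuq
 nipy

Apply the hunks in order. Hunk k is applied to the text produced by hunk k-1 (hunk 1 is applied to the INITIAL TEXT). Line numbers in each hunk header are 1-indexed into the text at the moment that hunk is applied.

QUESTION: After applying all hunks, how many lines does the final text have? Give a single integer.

Hunk 1: at line 3 remove [qzxzo,movd] add [oiow,gvarx,zgx] -> 14 lines: ptf pmy rvhk yelan oiow gvarx zgx lip domse tyb attk wwh qqo eqc
Hunk 2: at line 9 remove [tyb] add [nipy] -> 14 lines: ptf pmy rvhk yelan oiow gvarx zgx lip domse nipy attk wwh qqo eqc
Hunk 3: at line 10 remove [wwh] add [xnsm,ylb,vbjyt] -> 16 lines: ptf pmy rvhk yelan oiow gvarx zgx lip domse nipy attk xnsm ylb vbjyt qqo eqc
Hunk 4: at line 5 remove [zgx,lip,domse] add [hyg,fuq] -> 15 lines: ptf pmy rvhk yelan oiow gvarx hyg fuq nipy attk xnsm ylb vbjyt qqo eqc
Hunk 5: at line 1 remove [pmy,rvhk] add [audzc,wqxt,jgvpj] -> 16 lines: ptf audzc wqxt jgvpj yelan oiow gvarx hyg fuq nipy attk xnsm ylb vbjyt qqo eqc
Hunk 6: at line 5 remove [gvarx,hyg] add [bjp,tmt] -> 16 lines: ptf audzc wqxt jgvpj yelan oiow bjp tmt fuq nipy attk xnsm ylb vbjyt qqo eqc
Final line count: 16

Answer: 16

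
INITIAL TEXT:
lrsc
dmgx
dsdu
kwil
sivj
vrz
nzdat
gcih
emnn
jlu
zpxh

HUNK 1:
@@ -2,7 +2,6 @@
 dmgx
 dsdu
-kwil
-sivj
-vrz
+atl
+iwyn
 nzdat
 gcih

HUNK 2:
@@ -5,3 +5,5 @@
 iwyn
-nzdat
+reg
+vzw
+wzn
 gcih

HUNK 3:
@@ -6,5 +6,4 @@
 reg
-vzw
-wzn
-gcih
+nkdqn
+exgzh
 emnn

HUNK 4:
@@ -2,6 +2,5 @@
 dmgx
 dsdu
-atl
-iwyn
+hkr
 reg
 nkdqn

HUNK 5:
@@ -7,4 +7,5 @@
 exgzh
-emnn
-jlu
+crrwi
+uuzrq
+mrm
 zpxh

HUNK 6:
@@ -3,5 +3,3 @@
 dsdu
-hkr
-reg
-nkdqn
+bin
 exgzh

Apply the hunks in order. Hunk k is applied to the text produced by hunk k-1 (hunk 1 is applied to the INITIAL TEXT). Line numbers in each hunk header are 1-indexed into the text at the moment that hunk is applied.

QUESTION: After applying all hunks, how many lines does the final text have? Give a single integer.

Answer: 9

Derivation:
Hunk 1: at line 2 remove [kwil,sivj,vrz] add [atl,iwyn] -> 10 lines: lrsc dmgx dsdu atl iwyn nzdat gcih emnn jlu zpxh
Hunk 2: at line 5 remove [nzdat] add [reg,vzw,wzn] -> 12 lines: lrsc dmgx dsdu atl iwyn reg vzw wzn gcih emnn jlu zpxh
Hunk 3: at line 6 remove [vzw,wzn,gcih] add [nkdqn,exgzh] -> 11 lines: lrsc dmgx dsdu atl iwyn reg nkdqn exgzh emnn jlu zpxh
Hunk 4: at line 2 remove [atl,iwyn] add [hkr] -> 10 lines: lrsc dmgx dsdu hkr reg nkdqn exgzh emnn jlu zpxh
Hunk 5: at line 7 remove [emnn,jlu] add [crrwi,uuzrq,mrm] -> 11 lines: lrsc dmgx dsdu hkr reg nkdqn exgzh crrwi uuzrq mrm zpxh
Hunk 6: at line 3 remove [hkr,reg,nkdqn] add [bin] -> 9 lines: lrsc dmgx dsdu bin exgzh crrwi uuzrq mrm zpxh
Final line count: 9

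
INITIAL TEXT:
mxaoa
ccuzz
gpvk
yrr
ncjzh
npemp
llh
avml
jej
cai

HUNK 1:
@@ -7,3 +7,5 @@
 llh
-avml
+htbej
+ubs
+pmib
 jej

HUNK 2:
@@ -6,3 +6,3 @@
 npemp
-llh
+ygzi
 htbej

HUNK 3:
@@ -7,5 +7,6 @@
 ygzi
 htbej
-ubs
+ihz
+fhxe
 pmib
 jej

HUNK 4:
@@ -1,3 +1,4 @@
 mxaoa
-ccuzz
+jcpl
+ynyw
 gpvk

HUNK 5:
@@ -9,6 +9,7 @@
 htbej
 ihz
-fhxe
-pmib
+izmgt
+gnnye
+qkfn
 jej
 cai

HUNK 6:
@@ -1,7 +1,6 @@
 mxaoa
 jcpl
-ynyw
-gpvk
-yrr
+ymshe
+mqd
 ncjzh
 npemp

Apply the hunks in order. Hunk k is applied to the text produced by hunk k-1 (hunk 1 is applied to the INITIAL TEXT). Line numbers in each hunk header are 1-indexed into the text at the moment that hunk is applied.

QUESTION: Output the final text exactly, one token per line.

Answer: mxaoa
jcpl
ymshe
mqd
ncjzh
npemp
ygzi
htbej
ihz
izmgt
gnnye
qkfn
jej
cai

Derivation:
Hunk 1: at line 7 remove [avml] add [htbej,ubs,pmib] -> 12 lines: mxaoa ccuzz gpvk yrr ncjzh npemp llh htbej ubs pmib jej cai
Hunk 2: at line 6 remove [llh] add [ygzi] -> 12 lines: mxaoa ccuzz gpvk yrr ncjzh npemp ygzi htbej ubs pmib jej cai
Hunk 3: at line 7 remove [ubs] add [ihz,fhxe] -> 13 lines: mxaoa ccuzz gpvk yrr ncjzh npemp ygzi htbej ihz fhxe pmib jej cai
Hunk 4: at line 1 remove [ccuzz] add [jcpl,ynyw] -> 14 lines: mxaoa jcpl ynyw gpvk yrr ncjzh npemp ygzi htbej ihz fhxe pmib jej cai
Hunk 5: at line 9 remove [fhxe,pmib] add [izmgt,gnnye,qkfn] -> 15 lines: mxaoa jcpl ynyw gpvk yrr ncjzh npemp ygzi htbej ihz izmgt gnnye qkfn jej cai
Hunk 6: at line 1 remove [ynyw,gpvk,yrr] add [ymshe,mqd] -> 14 lines: mxaoa jcpl ymshe mqd ncjzh npemp ygzi htbej ihz izmgt gnnye qkfn jej cai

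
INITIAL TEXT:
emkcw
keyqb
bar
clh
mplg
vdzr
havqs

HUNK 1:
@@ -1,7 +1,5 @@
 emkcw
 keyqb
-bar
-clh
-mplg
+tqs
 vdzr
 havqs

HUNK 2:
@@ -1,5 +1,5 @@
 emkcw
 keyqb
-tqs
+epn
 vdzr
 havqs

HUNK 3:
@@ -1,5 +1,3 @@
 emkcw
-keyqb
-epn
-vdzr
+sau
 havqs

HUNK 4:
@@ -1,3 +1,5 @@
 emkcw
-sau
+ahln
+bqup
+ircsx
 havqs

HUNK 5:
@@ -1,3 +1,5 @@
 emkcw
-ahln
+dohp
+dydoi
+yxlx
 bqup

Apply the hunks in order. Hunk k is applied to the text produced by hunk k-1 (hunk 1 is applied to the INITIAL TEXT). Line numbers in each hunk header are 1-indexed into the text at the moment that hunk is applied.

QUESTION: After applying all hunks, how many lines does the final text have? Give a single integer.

Answer: 7

Derivation:
Hunk 1: at line 1 remove [bar,clh,mplg] add [tqs] -> 5 lines: emkcw keyqb tqs vdzr havqs
Hunk 2: at line 1 remove [tqs] add [epn] -> 5 lines: emkcw keyqb epn vdzr havqs
Hunk 3: at line 1 remove [keyqb,epn,vdzr] add [sau] -> 3 lines: emkcw sau havqs
Hunk 4: at line 1 remove [sau] add [ahln,bqup,ircsx] -> 5 lines: emkcw ahln bqup ircsx havqs
Hunk 5: at line 1 remove [ahln] add [dohp,dydoi,yxlx] -> 7 lines: emkcw dohp dydoi yxlx bqup ircsx havqs
Final line count: 7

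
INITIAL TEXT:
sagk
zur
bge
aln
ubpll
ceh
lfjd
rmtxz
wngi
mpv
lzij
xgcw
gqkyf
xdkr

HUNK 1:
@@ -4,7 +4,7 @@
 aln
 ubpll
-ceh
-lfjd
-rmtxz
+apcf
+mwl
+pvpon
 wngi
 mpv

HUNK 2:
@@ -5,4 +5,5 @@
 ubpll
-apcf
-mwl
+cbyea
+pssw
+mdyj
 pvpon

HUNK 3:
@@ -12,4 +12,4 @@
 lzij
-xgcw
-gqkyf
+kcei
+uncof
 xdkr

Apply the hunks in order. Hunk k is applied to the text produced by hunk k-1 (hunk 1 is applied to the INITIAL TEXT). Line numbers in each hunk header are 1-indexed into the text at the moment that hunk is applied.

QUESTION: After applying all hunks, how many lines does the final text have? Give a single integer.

Hunk 1: at line 4 remove [ceh,lfjd,rmtxz] add [apcf,mwl,pvpon] -> 14 lines: sagk zur bge aln ubpll apcf mwl pvpon wngi mpv lzij xgcw gqkyf xdkr
Hunk 2: at line 5 remove [apcf,mwl] add [cbyea,pssw,mdyj] -> 15 lines: sagk zur bge aln ubpll cbyea pssw mdyj pvpon wngi mpv lzij xgcw gqkyf xdkr
Hunk 3: at line 12 remove [xgcw,gqkyf] add [kcei,uncof] -> 15 lines: sagk zur bge aln ubpll cbyea pssw mdyj pvpon wngi mpv lzij kcei uncof xdkr
Final line count: 15

Answer: 15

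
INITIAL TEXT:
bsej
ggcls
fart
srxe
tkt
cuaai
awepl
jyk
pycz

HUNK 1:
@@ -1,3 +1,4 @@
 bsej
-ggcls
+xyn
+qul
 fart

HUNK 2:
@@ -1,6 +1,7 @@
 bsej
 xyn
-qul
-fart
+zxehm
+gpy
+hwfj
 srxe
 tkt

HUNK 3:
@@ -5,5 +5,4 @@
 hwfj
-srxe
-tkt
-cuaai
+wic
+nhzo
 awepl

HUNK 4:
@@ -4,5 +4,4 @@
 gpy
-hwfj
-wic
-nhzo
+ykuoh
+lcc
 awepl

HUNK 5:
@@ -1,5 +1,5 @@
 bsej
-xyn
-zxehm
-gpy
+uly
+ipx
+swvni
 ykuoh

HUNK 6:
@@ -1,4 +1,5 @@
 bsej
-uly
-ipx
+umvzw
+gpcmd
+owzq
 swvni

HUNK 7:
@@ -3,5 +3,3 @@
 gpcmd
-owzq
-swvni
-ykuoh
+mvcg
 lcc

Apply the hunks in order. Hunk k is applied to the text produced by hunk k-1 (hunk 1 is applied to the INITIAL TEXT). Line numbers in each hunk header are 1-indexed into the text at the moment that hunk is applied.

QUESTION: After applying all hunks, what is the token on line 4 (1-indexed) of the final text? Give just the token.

Hunk 1: at line 1 remove [ggcls] add [xyn,qul] -> 10 lines: bsej xyn qul fart srxe tkt cuaai awepl jyk pycz
Hunk 2: at line 1 remove [qul,fart] add [zxehm,gpy,hwfj] -> 11 lines: bsej xyn zxehm gpy hwfj srxe tkt cuaai awepl jyk pycz
Hunk 3: at line 5 remove [srxe,tkt,cuaai] add [wic,nhzo] -> 10 lines: bsej xyn zxehm gpy hwfj wic nhzo awepl jyk pycz
Hunk 4: at line 4 remove [hwfj,wic,nhzo] add [ykuoh,lcc] -> 9 lines: bsej xyn zxehm gpy ykuoh lcc awepl jyk pycz
Hunk 5: at line 1 remove [xyn,zxehm,gpy] add [uly,ipx,swvni] -> 9 lines: bsej uly ipx swvni ykuoh lcc awepl jyk pycz
Hunk 6: at line 1 remove [uly,ipx] add [umvzw,gpcmd,owzq] -> 10 lines: bsej umvzw gpcmd owzq swvni ykuoh lcc awepl jyk pycz
Hunk 7: at line 3 remove [owzq,swvni,ykuoh] add [mvcg] -> 8 lines: bsej umvzw gpcmd mvcg lcc awepl jyk pycz
Final line 4: mvcg

Answer: mvcg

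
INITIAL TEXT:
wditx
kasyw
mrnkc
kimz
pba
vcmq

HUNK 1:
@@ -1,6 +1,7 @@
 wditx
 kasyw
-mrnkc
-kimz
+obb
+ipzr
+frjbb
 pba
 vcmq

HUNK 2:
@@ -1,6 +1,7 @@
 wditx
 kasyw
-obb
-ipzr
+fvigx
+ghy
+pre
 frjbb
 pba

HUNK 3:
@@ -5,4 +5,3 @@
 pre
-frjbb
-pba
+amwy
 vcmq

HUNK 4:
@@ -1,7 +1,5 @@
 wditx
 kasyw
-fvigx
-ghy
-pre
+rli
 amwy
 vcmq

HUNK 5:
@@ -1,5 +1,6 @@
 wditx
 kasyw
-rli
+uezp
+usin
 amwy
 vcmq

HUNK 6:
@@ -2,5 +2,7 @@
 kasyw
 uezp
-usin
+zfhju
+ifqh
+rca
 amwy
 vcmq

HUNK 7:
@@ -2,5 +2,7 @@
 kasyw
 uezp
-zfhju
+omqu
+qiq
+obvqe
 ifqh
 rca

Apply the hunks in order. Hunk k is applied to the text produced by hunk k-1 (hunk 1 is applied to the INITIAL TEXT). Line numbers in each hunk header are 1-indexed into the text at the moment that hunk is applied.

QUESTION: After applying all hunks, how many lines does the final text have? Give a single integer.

Answer: 10

Derivation:
Hunk 1: at line 1 remove [mrnkc,kimz] add [obb,ipzr,frjbb] -> 7 lines: wditx kasyw obb ipzr frjbb pba vcmq
Hunk 2: at line 1 remove [obb,ipzr] add [fvigx,ghy,pre] -> 8 lines: wditx kasyw fvigx ghy pre frjbb pba vcmq
Hunk 3: at line 5 remove [frjbb,pba] add [amwy] -> 7 lines: wditx kasyw fvigx ghy pre amwy vcmq
Hunk 4: at line 1 remove [fvigx,ghy,pre] add [rli] -> 5 lines: wditx kasyw rli amwy vcmq
Hunk 5: at line 1 remove [rli] add [uezp,usin] -> 6 lines: wditx kasyw uezp usin amwy vcmq
Hunk 6: at line 2 remove [usin] add [zfhju,ifqh,rca] -> 8 lines: wditx kasyw uezp zfhju ifqh rca amwy vcmq
Hunk 7: at line 2 remove [zfhju] add [omqu,qiq,obvqe] -> 10 lines: wditx kasyw uezp omqu qiq obvqe ifqh rca amwy vcmq
Final line count: 10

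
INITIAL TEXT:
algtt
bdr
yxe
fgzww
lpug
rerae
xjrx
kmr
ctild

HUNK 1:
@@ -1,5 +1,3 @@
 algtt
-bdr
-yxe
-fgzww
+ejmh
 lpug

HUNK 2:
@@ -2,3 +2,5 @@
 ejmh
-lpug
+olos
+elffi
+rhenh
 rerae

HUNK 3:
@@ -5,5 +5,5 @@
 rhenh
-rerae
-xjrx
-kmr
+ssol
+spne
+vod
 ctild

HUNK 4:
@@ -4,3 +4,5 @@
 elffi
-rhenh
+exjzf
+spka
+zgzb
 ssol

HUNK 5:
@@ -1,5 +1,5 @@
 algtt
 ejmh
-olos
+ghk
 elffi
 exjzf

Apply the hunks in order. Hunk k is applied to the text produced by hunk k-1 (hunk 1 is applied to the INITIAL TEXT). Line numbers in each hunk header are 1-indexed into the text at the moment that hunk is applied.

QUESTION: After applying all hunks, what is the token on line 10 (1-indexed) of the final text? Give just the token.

Hunk 1: at line 1 remove [bdr,yxe,fgzww] add [ejmh] -> 7 lines: algtt ejmh lpug rerae xjrx kmr ctild
Hunk 2: at line 2 remove [lpug] add [olos,elffi,rhenh] -> 9 lines: algtt ejmh olos elffi rhenh rerae xjrx kmr ctild
Hunk 3: at line 5 remove [rerae,xjrx,kmr] add [ssol,spne,vod] -> 9 lines: algtt ejmh olos elffi rhenh ssol spne vod ctild
Hunk 4: at line 4 remove [rhenh] add [exjzf,spka,zgzb] -> 11 lines: algtt ejmh olos elffi exjzf spka zgzb ssol spne vod ctild
Hunk 5: at line 1 remove [olos] add [ghk] -> 11 lines: algtt ejmh ghk elffi exjzf spka zgzb ssol spne vod ctild
Final line 10: vod

Answer: vod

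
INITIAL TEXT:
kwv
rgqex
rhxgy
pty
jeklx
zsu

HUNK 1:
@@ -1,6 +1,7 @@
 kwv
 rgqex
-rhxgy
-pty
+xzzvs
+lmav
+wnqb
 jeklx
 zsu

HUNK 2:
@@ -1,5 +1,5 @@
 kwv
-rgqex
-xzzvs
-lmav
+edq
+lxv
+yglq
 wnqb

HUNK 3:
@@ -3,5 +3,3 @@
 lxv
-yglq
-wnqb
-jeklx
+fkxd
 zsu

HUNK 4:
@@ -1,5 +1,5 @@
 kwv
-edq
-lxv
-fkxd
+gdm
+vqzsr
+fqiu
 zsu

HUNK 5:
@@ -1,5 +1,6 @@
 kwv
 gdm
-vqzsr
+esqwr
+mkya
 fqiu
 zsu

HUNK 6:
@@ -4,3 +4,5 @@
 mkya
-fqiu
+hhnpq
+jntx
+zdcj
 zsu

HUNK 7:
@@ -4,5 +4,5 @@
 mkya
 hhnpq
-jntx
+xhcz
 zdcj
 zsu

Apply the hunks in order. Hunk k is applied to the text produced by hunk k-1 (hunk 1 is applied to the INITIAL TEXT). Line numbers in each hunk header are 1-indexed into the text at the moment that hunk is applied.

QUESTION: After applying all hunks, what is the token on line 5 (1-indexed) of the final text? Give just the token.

Answer: hhnpq

Derivation:
Hunk 1: at line 1 remove [rhxgy,pty] add [xzzvs,lmav,wnqb] -> 7 lines: kwv rgqex xzzvs lmav wnqb jeklx zsu
Hunk 2: at line 1 remove [rgqex,xzzvs,lmav] add [edq,lxv,yglq] -> 7 lines: kwv edq lxv yglq wnqb jeklx zsu
Hunk 3: at line 3 remove [yglq,wnqb,jeklx] add [fkxd] -> 5 lines: kwv edq lxv fkxd zsu
Hunk 4: at line 1 remove [edq,lxv,fkxd] add [gdm,vqzsr,fqiu] -> 5 lines: kwv gdm vqzsr fqiu zsu
Hunk 5: at line 1 remove [vqzsr] add [esqwr,mkya] -> 6 lines: kwv gdm esqwr mkya fqiu zsu
Hunk 6: at line 4 remove [fqiu] add [hhnpq,jntx,zdcj] -> 8 lines: kwv gdm esqwr mkya hhnpq jntx zdcj zsu
Hunk 7: at line 4 remove [jntx] add [xhcz] -> 8 lines: kwv gdm esqwr mkya hhnpq xhcz zdcj zsu
Final line 5: hhnpq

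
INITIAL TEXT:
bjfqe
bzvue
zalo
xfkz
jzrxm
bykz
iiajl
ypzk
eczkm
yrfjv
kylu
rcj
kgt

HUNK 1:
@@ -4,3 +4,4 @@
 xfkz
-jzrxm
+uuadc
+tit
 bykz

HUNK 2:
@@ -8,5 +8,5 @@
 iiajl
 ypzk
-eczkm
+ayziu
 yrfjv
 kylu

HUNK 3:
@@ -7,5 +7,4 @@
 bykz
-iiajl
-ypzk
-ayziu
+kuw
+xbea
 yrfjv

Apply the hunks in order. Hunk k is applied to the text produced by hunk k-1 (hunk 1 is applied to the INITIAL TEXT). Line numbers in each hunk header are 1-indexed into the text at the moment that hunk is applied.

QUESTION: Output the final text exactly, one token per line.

Answer: bjfqe
bzvue
zalo
xfkz
uuadc
tit
bykz
kuw
xbea
yrfjv
kylu
rcj
kgt

Derivation:
Hunk 1: at line 4 remove [jzrxm] add [uuadc,tit] -> 14 lines: bjfqe bzvue zalo xfkz uuadc tit bykz iiajl ypzk eczkm yrfjv kylu rcj kgt
Hunk 2: at line 8 remove [eczkm] add [ayziu] -> 14 lines: bjfqe bzvue zalo xfkz uuadc tit bykz iiajl ypzk ayziu yrfjv kylu rcj kgt
Hunk 3: at line 7 remove [iiajl,ypzk,ayziu] add [kuw,xbea] -> 13 lines: bjfqe bzvue zalo xfkz uuadc tit bykz kuw xbea yrfjv kylu rcj kgt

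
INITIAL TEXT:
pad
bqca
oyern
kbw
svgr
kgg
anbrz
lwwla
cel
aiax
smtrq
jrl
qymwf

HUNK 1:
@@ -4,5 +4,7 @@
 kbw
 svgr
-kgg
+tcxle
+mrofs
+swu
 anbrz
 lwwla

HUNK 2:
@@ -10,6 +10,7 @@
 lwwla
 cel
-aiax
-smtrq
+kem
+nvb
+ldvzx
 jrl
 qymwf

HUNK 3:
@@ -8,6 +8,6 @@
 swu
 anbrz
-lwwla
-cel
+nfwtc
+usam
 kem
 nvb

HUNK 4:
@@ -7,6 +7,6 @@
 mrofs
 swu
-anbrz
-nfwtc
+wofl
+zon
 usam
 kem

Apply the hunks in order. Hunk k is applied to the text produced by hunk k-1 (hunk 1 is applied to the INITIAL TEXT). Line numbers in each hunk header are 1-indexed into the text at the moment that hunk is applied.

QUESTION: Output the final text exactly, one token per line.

Answer: pad
bqca
oyern
kbw
svgr
tcxle
mrofs
swu
wofl
zon
usam
kem
nvb
ldvzx
jrl
qymwf

Derivation:
Hunk 1: at line 4 remove [kgg] add [tcxle,mrofs,swu] -> 15 lines: pad bqca oyern kbw svgr tcxle mrofs swu anbrz lwwla cel aiax smtrq jrl qymwf
Hunk 2: at line 10 remove [aiax,smtrq] add [kem,nvb,ldvzx] -> 16 lines: pad bqca oyern kbw svgr tcxle mrofs swu anbrz lwwla cel kem nvb ldvzx jrl qymwf
Hunk 3: at line 8 remove [lwwla,cel] add [nfwtc,usam] -> 16 lines: pad bqca oyern kbw svgr tcxle mrofs swu anbrz nfwtc usam kem nvb ldvzx jrl qymwf
Hunk 4: at line 7 remove [anbrz,nfwtc] add [wofl,zon] -> 16 lines: pad bqca oyern kbw svgr tcxle mrofs swu wofl zon usam kem nvb ldvzx jrl qymwf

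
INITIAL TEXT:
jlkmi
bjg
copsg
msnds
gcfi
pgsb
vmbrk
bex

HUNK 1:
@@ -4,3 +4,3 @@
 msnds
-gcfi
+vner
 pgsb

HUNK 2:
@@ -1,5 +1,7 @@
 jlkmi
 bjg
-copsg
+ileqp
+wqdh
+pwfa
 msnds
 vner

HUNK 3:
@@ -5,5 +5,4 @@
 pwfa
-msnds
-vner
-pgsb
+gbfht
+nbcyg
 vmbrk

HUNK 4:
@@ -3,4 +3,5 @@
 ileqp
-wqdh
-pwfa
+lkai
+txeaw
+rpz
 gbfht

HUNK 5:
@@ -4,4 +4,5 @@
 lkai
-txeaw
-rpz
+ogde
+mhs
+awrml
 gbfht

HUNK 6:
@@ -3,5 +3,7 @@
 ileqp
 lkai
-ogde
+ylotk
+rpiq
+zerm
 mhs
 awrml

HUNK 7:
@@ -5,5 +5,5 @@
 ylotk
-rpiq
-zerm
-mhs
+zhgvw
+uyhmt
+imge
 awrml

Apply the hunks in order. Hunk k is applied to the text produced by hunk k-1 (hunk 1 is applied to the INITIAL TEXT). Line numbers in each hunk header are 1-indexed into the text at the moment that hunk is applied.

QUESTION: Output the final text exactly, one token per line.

Hunk 1: at line 4 remove [gcfi] add [vner] -> 8 lines: jlkmi bjg copsg msnds vner pgsb vmbrk bex
Hunk 2: at line 1 remove [copsg] add [ileqp,wqdh,pwfa] -> 10 lines: jlkmi bjg ileqp wqdh pwfa msnds vner pgsb vmbrk bex
Hunk 3: at line 5 remove [msnds,vner,pgsb] add [gbfht,nbcyg] -> 9 lines: jlkmi bjg ileqp wqdh pwfa gbfht nbcyg vmbrk bex
Hunk 4: at line 3 remove [wqdh,pwfa] add [lkai,txeaw,rpz] -> 10 lines: jlkmi bjg ileqp lkai txeaw rpz gbfht nbcyg vmbrk bex
Hunk 5: at line 4 remove [txeaw,rpz] add [ogde,mhs,awrml] -> 11 lines: jlkmi bjg ileqp lkai ogde mhs awrml gbfht nbcyg vmbrk bex
Hunk 6: at line 3 remove [ogde] add [ylotk,rpiq,zerm] -> 13 lines: jlkmi bjg ileqp lkai ylotk rpiq zerm mhs awrml gbfht nbcyg vmbrk bex
Hunk 7: at line 5 remove [rpiq,zerm,mhs] add [zhgvw,uyhmt,imge] -> 13 lines: jlkmi bjg ileqp lkai ylotk zhgvw uyhmt imge awrml gbfht nbcyg vmbrk bex

Answer: jlkmi
bjg
ileqp
lkai
ylotk
zhgvw
uyhmt
imge
awrml
gbfht
nbcyg
vmbrk
bex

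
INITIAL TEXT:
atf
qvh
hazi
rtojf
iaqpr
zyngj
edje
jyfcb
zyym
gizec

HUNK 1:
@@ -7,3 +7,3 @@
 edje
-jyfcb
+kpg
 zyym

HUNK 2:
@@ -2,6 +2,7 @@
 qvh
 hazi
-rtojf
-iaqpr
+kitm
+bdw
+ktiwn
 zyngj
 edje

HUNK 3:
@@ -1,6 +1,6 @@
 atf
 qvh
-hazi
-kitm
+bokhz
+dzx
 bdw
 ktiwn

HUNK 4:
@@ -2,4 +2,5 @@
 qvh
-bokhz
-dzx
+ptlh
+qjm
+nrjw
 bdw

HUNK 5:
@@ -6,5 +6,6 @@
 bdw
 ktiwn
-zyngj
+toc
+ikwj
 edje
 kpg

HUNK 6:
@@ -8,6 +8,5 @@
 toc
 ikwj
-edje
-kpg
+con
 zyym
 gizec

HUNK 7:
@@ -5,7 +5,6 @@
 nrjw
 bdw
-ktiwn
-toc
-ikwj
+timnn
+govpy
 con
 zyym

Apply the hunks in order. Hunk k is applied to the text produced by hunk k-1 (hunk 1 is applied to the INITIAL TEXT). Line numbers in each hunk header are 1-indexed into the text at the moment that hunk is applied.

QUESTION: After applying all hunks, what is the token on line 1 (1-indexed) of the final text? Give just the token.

Hunk 1: at line 7 remove [jyfcb] add [kpg] -> 10 lines: atf qvh hazi rtojf iaqpr zyngj edje kpg zyym gizec
Hunk 2: at line 2 remove [rtojf,iaqpr] add [kitm,bdw,ktiwn] -> 11 lines: atf qvh hazi kitm bdw ktiwn zyngj edje kpg zyym gizec
Hunk 3: at line 1 remove [hazi,kitm] add [bokhz,dzx] -> 11 lines: atf qvh bokhz dzx bdw ktiwn zyngj edje kpg zyym gizec
Hunk 4: at line 2 remove [bokhz,dzx] add [ptlh,qjm,nrjw] -> 12 lines: atf qvh ptlh qjm nrjw bdw ktiwn zyngj edje kpg zyym gizec
Hunk 5: at line 6 remove [zyngj] add [toc,ikwj] -> 13 lines: atf qvh ptlh qjm nrjw bdw ktiwn toc ikwj edje kpg zyym gizec
Hunk 6: at line 8 remove [edje,kpg] add [con] -> 12 lines: atf qvh ptlh qjm nrjw bdw ktiwn toc ikwj con zyym gizec
Hunk 7: at line 5 remove [ktiwn,toc,ikwj] add [timnn,govpy] -> 11 lines: atf qvh ptlh qjm nrjw bdw timnn govpy con zyym gizec
Final line 1: atf

Answer: atf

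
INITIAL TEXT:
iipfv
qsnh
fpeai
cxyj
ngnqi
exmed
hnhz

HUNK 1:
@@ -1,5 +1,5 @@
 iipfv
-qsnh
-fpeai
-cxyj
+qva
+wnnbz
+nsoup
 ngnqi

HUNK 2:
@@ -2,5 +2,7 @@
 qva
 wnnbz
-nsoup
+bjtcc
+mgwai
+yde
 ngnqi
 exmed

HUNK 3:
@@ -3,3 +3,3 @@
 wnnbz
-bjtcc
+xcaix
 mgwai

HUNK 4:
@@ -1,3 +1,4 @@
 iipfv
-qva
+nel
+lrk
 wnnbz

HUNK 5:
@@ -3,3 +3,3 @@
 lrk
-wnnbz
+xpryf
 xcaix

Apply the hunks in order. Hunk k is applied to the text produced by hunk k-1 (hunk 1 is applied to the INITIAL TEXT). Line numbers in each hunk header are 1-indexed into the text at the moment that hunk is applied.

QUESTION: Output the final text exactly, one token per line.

Answer: iipfv
nel
lrk
xpryf
xcaix
mgwai
yde
ngnqi
exmed
hnhz

Derivation:
Hunk 1: at line 1 remove [qsnh,fpeai,cxyj] add [qva,wnnbz,nsoup] -> 7 lines: iipfv qva wnnbz nsoup ngnqi exmed hnhz
Hunk 2: at line 2 remove [nsoup] add [bjtcc,mgwai,yde] -> 9 lines: iipfv qva wnnbz bjtcc mgwai yde ngnqi exmed hnhz
Hunk 3: at line 3 remove [bjtcc] add [xcaix] -> 9 lines: iipfv qva wnnbz xcaix mgwai yde ngnqi exmed hnhz
Hunk 4: at line 1 remove [qva] add [nel,lrk] -> 10 lines: iipfv nel lrk wnnbz xcaix mgwai yde ngnqi exmed hnhz
Hunk 5: at line 3 remove [wnnbz] add [xpryf] -> 10 lines: iipfv nel lrk xpryf xcaix mgwai yde ngnqi exmed hnhz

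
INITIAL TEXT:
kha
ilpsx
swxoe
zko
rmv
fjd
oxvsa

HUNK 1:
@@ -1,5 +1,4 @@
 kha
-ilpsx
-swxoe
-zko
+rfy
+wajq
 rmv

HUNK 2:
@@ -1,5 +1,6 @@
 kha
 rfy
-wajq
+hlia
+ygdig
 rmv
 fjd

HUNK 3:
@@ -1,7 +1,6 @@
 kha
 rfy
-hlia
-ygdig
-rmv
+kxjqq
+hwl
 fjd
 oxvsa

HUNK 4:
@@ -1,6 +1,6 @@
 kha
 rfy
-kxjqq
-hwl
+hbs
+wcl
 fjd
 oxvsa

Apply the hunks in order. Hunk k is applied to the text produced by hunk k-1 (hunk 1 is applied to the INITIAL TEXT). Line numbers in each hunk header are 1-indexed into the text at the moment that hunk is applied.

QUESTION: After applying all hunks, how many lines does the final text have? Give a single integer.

Answer: 6

Derivation:
Hunk 1: at line 1 remove [ilpsx,swxoe,zko] add [rfy,wajq] -> 6 lines: kha rfy wajq rmv fjd oxvsa
Hunk 2: at line 1 remove [wajq] add [hlia,ygdig] -> 7 lines: kha rfy hlia ygdig rmv fjd oxvsa
Hunk 3: at line 1 remove [hlia,ygdig,rmv] add [kxjqq,hwl] -> 6 lines: kha rfy kxjqq hwl fjd oxvsa
Hunk 4: at line 1 remove [kxjqq,hwl] add [hbs,wcl] -> 6 lines: kha rfy hbs wcl fjd oxvsa
Final line count: 6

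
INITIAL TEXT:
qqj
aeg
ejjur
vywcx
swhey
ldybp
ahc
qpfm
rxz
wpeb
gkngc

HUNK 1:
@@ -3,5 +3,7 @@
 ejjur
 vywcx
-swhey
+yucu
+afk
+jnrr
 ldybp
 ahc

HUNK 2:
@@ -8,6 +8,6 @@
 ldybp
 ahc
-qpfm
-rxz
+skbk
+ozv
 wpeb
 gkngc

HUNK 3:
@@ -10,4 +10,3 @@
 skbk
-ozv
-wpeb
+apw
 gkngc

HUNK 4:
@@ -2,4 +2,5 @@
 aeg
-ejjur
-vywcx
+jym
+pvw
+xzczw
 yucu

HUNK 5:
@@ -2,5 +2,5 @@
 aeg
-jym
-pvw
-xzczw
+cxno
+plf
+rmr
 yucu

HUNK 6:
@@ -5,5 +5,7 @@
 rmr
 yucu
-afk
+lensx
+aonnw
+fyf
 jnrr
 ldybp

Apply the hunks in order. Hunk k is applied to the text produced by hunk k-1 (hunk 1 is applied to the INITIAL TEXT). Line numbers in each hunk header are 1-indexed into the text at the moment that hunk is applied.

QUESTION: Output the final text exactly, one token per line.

Hunk 1: at line 3 remove [swhey] add [yucu,afk,jnrr] -> 13 lines: qqj aeg ejjur vywcx yucu afk jnrr ldybp ahc qpfm rxz wpeb gkngc
Hunk 2: at line 8 remove [qpfm,rxz] add [skbk,ozv] -> 13 lines: qqj aeg ejjur vywcx yucu afk jnrr ldybp ahc skbk ozv wpeb gkngc
Hunk 3: at line 10 remove [ozv,wpeb] add [apw] -> 12 lines: qqj aeg ejjur vywcx yucu afk jnrr ldybp ahc skbk apw gkngc
Hunk 4: at line 2 remove [ejjur,vywcx] add [jym,pvw,xzczw] -> 13 lines: qqj aeg jym pvw xzczw yucu afk jnrr ldybp ahc skbk apw gkngc
Hunk 5: at line 2 remove [jym,pvw,xzczw] add [cxno,plf,rmr] -> 13 lines: qqj aeg cxno plf rmr yucu afk jnrr ldybp ahc skbk apw gkngc
Hunk 6: at line 5 remove [afk] add [lensx,aonnw,fyf] -> 15 lines: qqj aeg cxno plf rmr yucu lensx aonnw fyf jnrr ldybp ahc skbk apw gkngc

Answer: qqj
aeg
cxno
plf
rmr
yucu
lensx
aonnw
fyf
jnrr
ldybp
ahc
skbk
apw
gkngc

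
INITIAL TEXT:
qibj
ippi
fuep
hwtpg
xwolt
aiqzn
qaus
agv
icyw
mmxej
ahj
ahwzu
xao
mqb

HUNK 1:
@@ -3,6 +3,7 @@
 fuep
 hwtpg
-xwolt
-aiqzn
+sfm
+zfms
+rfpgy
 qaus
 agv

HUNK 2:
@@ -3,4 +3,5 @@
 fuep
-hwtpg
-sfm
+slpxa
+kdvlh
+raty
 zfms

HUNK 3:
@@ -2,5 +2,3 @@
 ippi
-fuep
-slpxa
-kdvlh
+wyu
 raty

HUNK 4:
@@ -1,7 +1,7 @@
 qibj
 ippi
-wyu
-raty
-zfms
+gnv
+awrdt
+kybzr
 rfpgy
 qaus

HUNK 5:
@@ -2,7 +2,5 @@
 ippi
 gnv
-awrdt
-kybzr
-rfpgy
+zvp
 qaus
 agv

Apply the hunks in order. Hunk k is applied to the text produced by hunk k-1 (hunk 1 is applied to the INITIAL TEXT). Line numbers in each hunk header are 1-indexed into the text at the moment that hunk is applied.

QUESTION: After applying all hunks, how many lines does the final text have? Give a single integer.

Answer: 12

Derivation:
Hunk 1: at line 3 remove [xwolt,aiqzn] add [sfm,zfms,rfpgy] -> 15 lines: qibj ippi fuep hwtpg sfm zfms rfpgy qaus agv icyw mmxej ahj ahwzu xao mqb
Hunk 2: at line 3 remove [hwtpg,sfm] add [slpxa,kdvlh,raty] -> 16 lines: qibj ippi fuep slpxa kdvlh raty zfms rfpgy qaus agv icyw mmxej ahj ahwzu xao mqb
Hunk 3: at line 2 remove [fuep,slpxa,kdvlh] add [wyu] -> 14 lines: qibj ippi wyu raty zfms rfpgy qaus agv icyw mmxej ahj ahwzu xao mqb
Hunk 4: at line 1 remove [wyu,raty,zfms] add [gnv,awrdt,kybzr] -> 14 lines: qibj ippi gnv awrdt kybzr rfpgy qaus agv icyw mmxej ahj ahwzu xao mqb
Hunk 5: at line 2 remove [awrdt,kybzr,rfpgy] add [zvp] -> 12 lines: qibj ippi gnv zvp qaus agv icyw mmxej ahj ahwzu xao mqb
Final line count: 12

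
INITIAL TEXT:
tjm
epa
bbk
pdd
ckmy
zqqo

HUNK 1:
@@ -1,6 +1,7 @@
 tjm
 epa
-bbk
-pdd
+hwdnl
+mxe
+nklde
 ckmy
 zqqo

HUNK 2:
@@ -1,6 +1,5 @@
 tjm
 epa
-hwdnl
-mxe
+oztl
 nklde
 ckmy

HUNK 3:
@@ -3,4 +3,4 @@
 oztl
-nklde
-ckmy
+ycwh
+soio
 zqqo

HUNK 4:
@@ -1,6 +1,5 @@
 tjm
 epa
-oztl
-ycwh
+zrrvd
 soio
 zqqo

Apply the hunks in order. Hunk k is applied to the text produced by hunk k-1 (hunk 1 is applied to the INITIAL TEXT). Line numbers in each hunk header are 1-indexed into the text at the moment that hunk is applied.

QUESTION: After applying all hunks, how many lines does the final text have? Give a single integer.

Answer: 5

Derivation:
Hunk 1: at line 1 remove [bbk,pdd] add [hwdnl,mxe,nklde] -> 7 lines: tjm epa hwdnl mxe nklde ckmy zqqo
Hunk 2: at line 1 remove [hwdnl,mxe] add [oztl] -> 6 lines: tjm epa oztl nklde ckmy zqqo
Hunk 3: at line 3 remove [nklde,ckmy] add [ycwh,soio] -> 6 lines: tjm epa oztl ycwh soio zqqo
Hunk 4: at line 1 remove [oztl,ycwh] add [zrrvd] -> 5 lines: tjm epa zrrvd soio zqqo
Final line count: 5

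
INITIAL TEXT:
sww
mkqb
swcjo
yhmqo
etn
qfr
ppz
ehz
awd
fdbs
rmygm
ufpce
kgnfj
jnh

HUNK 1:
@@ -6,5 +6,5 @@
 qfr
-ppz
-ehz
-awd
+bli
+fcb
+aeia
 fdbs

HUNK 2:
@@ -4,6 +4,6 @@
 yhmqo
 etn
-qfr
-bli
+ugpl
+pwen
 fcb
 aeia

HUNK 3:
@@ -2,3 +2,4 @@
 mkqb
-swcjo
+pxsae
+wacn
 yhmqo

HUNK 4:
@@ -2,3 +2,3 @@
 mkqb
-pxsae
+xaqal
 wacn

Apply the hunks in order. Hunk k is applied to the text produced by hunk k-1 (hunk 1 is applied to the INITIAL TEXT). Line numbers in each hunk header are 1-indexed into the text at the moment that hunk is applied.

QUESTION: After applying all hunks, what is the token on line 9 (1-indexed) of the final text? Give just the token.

Hunk 1: at line 6 remove [ppz,ehz,awd] add [bli,fcb,aeia] -> 14 lines: sww mkqb swcjo yhmqo etn qfr bli fcb aeia fdbs rmygm ufpce kgnfj jnh
Hunk 2: at line 4 remove [qfr,bli] add [ugpl,pwen] -> 14 lines: sww mkqb swcjo yhmqo etn ugpl pwen fcb aeia fdbs rmygm ufpce kgnfj jnh
Hunk 3: at line 2 remove [swcjo] add [pxsae,wacn] -> 15 lines: sww mkqb pxsae wacn yhmqo etn ugpl pwen fcb aeia fdbs rmygm ufpce kgnfj jnh
Hunk 4: at line 2 remove [pxsae] add [xaqal] -> 15 lines: sww mkqb xaqal wacn yhmqo etn ugpl pwen fcb aeia fdbs rmygm ufpce kgnfj jnh
Final line 9: fcb

Answer: fcb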